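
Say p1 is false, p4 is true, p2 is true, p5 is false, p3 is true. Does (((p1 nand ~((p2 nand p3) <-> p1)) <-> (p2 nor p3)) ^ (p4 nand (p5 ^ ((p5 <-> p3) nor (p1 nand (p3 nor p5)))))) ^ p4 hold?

0

p2 nand p3 = 1 nand 1 = 0
(p2 nand p3) <-> p1 = 0 <-> 0 = 1
~((p2 nand p3) <-> p1) = ~1 = 0
p1 nand ~((p2 nand p3) <-> p1) = 0 nand 0 = 1
p2 nor p3 = 1 nor 1 = 0
(p1 nand ~((p2 nand p3) <-> p1)) <-> (p2 nor p3) = 1 <-> 0 = 0
p5 <-> p3 = 0 <-> 1 = 0
p3 nor p5 = 1 nor 0 = 0
p1 nand (p3 nor p5) = 0 nand 0 = 1
(p5 <-> p3) nor (p1 nand (p3 nor p5)) = 0 nor 1 = 0
p5 ^ ((p5 <-> p3) nor (p1 nand (p3 nor p5))) = 0 ^ 0 = 0
p4 nand (p5 ^ ((p5 <-> p3) nor (p1 nand (p3 nor p5)))) = 1 nand 0 = 1
((p1 nand ~((p2 nand p3) <-> p1)) <-> (p2 nor p3)) ^ (p4 nand (p5 ^ ((p5 <-> p3) nor (p1 nand (p3 nor p5))))) = 0 ^ 1 = 1
(((p1 nand ~((p2 nand p3) <-> p1)) <-> (p2 nor p3)) ^ (p4 nand (p5 ^ ((p5 <-> p3) nor (p1 nand (p3 nor p5)))))) ^ p4 = 1 ^ 1 = 0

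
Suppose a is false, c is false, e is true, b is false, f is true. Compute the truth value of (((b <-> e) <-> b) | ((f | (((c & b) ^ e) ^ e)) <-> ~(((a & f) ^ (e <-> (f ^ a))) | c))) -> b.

F

Substituting a=F, c=F, e=T, b=F, f=T:
b <-> e = F <-> T = F
(b <-> e) <-> b = F <-> F = T
c & b = F & F = F
(c & b) ^ e = F ^ T = T
((c & b) ^ e) ^ e = T ^ T = F
f | (((c & b) ^ e) ^ e) = T | F = T
a & f = F & T = F
f ^ a = T ^ F = T
e <-> (f ^ a) = T <-> T = T
(a & f) ^ (e <-> (f ^ a)) = F ^ T = T
((a & f) ^ (e <-> (f ^ a))) | c = T | F = T
~(((a & f) ^ (e <-> (f ^ a))) | c) = ~T = F
(f | (((c & b) ^ e) ^ e)) <-> ~(((a & f) ^ (e <-> (f ^ a))) | c) = T <-> F = F
((b <-> e) <-> b) | ((f | (((c & b) ^ e) ^ e)) <-> ~(((a & f) ^ (e <-> (f ^ a))) | c)) = T | F = T
(((b <-> e) <-> b) | ((f | (((c & b) ^ e) ^ e)) <-> ~(((a & f) ^ (e <-> (f ^ a))) | c))) -> b = T -> F = F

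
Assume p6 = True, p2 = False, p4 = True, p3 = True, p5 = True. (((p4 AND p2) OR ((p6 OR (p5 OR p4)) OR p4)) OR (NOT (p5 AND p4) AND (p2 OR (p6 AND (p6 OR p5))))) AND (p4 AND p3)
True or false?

True

Substituting p6=True, p2=False, p4=True, p3=True, p5=True:
p4 AND p2 = True AND False = False
p5 OR p4 = True OR True = True
p6 OR (p5 OR p4) = True OR True = True
(p6 OR (p5 OR p4)) OR p4 = True OR True = True
(p4 AND p2) OR ((p6 OR (p5 OR p4)) OR p4) = False OR True = True
p5 AND p4 = True AND True = True
NOT (p5 AND p4) = NOT True = False
p6 OR p5 = True OR True = True
p6 AND (p6 OR p5) = True AND True = True
p2 OR (p6 AND (p6 OR p5)) = False OR True = True
NOT (p5 AND p4) AND (p2 OR (p6 AND (p6 OR p5))) = False AND True = False
((p4 AND p2) OR ((p6 OR (p5 OR p4)) OR p4)) OR (NOT (p5 AND p4) AND (p2 OR (p6 AND (p6 OR p5)))) = True OR False = True
p4 AND p3 = True AND True = True
(((p4 AND p2) OR ((p6 OR (p5 OR p4)) OR p4)) OR (NOT (p5 AND p4) AND (p2 OR (p6 AND (p6 OR p5))))) AND (p4 AND p3) = True AND True = True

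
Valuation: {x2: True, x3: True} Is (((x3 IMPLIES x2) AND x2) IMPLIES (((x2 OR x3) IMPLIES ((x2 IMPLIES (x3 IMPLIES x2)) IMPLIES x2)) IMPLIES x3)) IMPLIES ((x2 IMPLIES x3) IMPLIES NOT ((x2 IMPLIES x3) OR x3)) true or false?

False

x3 IMPLIES x2 = True IMPLIES True = True
(x3 IMPLIES x2) AND x2 = True AND True = True
x2 OR x3 = True OR True = True
x3 IMPLIES x2 = True IMPLIES True = True
x2 IMPLIES (x3 IMPLIES x2) = True IMPLIES True = True
(x2 IMPLIES (x3 IMPLIES x2)) IMPLIES x2 = True IMPLIES True = True
(x2 OR x3) IMPLIES ((x2 IMPLIES (x3 IMPLIES x2)) IMPLIES x2) = True IMPLIES True = True
((x2 OR x3) IMPLIES ((x2 IMPLIES (x3 IMPLIES x2)) IMPLIES x2)) IMPLIES x3 = True IMPLIES True = True
((x3 IMPLIES x2) AND x2) IMPLIES (((x2 OR x3) IMPLIES ((x2 IMPLIES (x3 IMPLIES x2)) IMPLIES x2)) IMPLIES x3) = True IMPLIES True = True
x2 IMPLIES x3 = True IMPLIES True = True
x2 IMPLIES x3 = True IMPLIES True = True
(x2 IMPLIES x3) OR x3 = True OR True = True
NOT ((x2 IMPLIES x3) OR x3) = NOT True = False
(x2 IMPLIES x3) IMPLIES NOT ((x2 IMPLIES x3) OR x3) = True IMPLIES False = False
(((x3 IMPLIES x2) AND x2) IMPLIES (((x2 OR x3) IMPLIES ((x2 IMPLIES (x3 IMPLIES x2)) IMPLIES x2)) IMPLIES x3)) IMPLIES ((x2 IMPLIES x3) IMPLIES NOT ((x2 IMPLIES x3) OR x3)) = True IMPLIES False = False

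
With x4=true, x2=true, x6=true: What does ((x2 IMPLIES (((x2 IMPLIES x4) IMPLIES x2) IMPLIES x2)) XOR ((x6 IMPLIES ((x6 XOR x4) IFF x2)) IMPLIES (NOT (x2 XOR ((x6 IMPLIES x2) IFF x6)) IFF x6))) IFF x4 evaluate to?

x2 IMPLIES x4 = true IMPLIES true = true
(x2 IMPLIES x4) IMPLIES x2 = true IMPLIES true = true
((x2 IMPLIES x4) IMPLIES x2) IMPLIES x2 = true IMPLIES true = true
x2 IMPLIES (((x2 IMPLIES x4) IMPLIES x2) IMPLIES x2) = true IMPLIES true = true
x6 XOR x4 = true XOR true = false
(x6 XOR x4) IFF x2 = false IFF true = false
x6 IMPLIES ((x6 XOR x4) IFF x2) = true IMPLIES false = false
x6 IMPLIES x2 = true IMPLIES true = true
(x6 IMPLIES x2) IFF x6 = true IFF true = true
x2 XOR ((x6 IMPLIES x2) IFF x6) = true XOR true = false
NOT (x2 XOR ((x6 IMPLIES x2) IFF x6)) = NOT false = true
NOT (x2 XOR ((x6 IMPLIES x2) IFF x6)) IFF x6 = true IFF true = true
(x6 IMPLIES ((x6 XOR x4) IFF x2)) IMPLIES (NOT (x2 XOR ((x6 IMPLIES x2) IFF x6)) IFF x6) = false IMPLIES true = true
(x2 IMPLIES (((x2 IMPLIES x4) IMPLIES x2) IMPLIES x2)) XOR ((x6 IMPLIES ((x6 XOR x4) IFF x2)) IMPLIES (NOT (x2 XOR ((x6 IMPLIES x2) IFF x6)) IFF x6)) = true XOR true = false
((x2 IMPLIES (((x2 IMPLIES x4) IMPLIES x2) IMPLIES x2)) XOR ((x6 IMPLIES ((x6 XOR x4) IFF x2)) IMPLIES (NOT (x2 XOR ((x6 IMPLIES x2) IFF x6)) IFF x6))) IFF x4 = false IFF true = false

false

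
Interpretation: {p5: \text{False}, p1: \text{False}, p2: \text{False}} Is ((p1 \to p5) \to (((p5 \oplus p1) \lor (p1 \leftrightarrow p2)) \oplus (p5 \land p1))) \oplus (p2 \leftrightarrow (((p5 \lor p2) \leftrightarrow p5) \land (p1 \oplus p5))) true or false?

p1 \to p5 = \text{False} \to \text{False} = \text{True}
p5 \oplus p1 = \text{False} \oplus \text{False} = \text{False}
p1 \leftrightarrow p2 = \text{False} \leftrightarrow \text{False} = \text{True}
(p5 \oplus p1) \lor (p1 \leftrightarrow p2) = \text{False} \lor \text{True} = \text{True}
p5 \land p1 = \text{False} \land \text{False} = \text{False}
((p5 \oplus p1) \lor (p1 \leftrightarrow p2)) \oplus (p5 \land p1) = \text{True} \oplus \text{False} = \text{True}
(p1 \to p5) \to (((p5 \oplus p1) \lor (p1 \leftrightarrow p2)) \oplus (p5 \land p1)) = \text{True} \to \text{True} = \text{True}
p5 \lor p2 = \text{False} \lor \text{False} = \text{False}
(p5 \lor p2) \leftrightarrow p5 = \text{False} \leftrightarrow \text{False} = \text{True}
p1 \oplus p5 = \text{False} \oplus \text{False} = \text{False}
((p5 \lor p2) \leftrightarrow p5) \land (p1 \oplus p5) = \text{True} \land \text{False} = \text{False}
p2 \leftrightarrow (((p5 \lor p2) \leftrightarrow p5) \land (p1 \oplus p5)) = \text{False} \leftrightarrow \text{False} = \text{True}
((p1 \to p5) \to (((p5 \oplus p1) \lor (p1 \leftrightarrow p2)) \oplus (p5 \land p1))) \oplus (p2 \leftrightarrow (((p5 \lor p2) \leftrightarrow p5) \land (p1 \oplus p5))) = \text{True} \oplus \text{True} = \text{False}

\text{False}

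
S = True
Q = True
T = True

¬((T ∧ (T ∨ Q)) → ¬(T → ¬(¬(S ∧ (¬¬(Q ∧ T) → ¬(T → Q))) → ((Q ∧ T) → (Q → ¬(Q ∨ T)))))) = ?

Substituting S=True, Q=True, T=True:
T ∨ Q = True ∨ True = True
T ∧ (T ∨ Q) = True ∧ True = True
Q ∧ T = True ∧ True = True
¬(Q ∧ T) = ¬True = False
¬¬(Q ∧ T) = ¬False = True
T → Q = True → True = True
¬(T → Q) = ¬True = False
¬¬(Q ∧ T) → ¬(T → Q) = True → False = False
S ∧ (¬¬(Q ∧ T) → ¬(T → Q)) = True ∧ False = False
¬(S ∧ (¬¬(Q ∧ T) → ¬(T → Q))) = ¬False = True
Q ∧ T = True ∧ True = True
Q ∨ T = True ∨ True = True
¬(Q ∨ T) = ¬True = False
Q → ¬(Q ∨ T) = True → False = False
(Q ∧ T) → (Q → ¬(Q ∨ T)) = True → False = False
¬(S ∧ (¬¬(Q ∧ T) → ¬(T → Q))) → ((Q ∧ T) → (Q → ¬(Q ∨ T))) = True → False = False
¬(¬(S ∧ (¬¬(Q ∧ T) → ¬(T → Q))) → ((Q ∧ T) → (Q → ¬(Q ∨ T)))) = ¬False = True
T → ¬(¬(S ∧ (¬¬(Q ∧ T) → ¬(T → Q))) → ((Q ∧ T) → (Q → ¬(Q ∨ T)))) = True → True = True
¬(T → ¬(¬(S ∧ (¬¬(Q ∧ T) → ¬(T → Q))) → ((Q ∧ T) → (Q → ¬(Q ∨ T))))) = ¬True = False
(T ∧ (T ∨ Q)) → ¬(T → ¬(¬(S ∧ (¬¬(Q ∧ T) → ¬(T → Q))) → ((Q ∧ T) → (Q → ¬(Q ∨ T))))) = True → False = False
¬((T ∧ (T ∨ Q)) → ¬(T → ¬(¬(S ∧ (¬¬(Q ∧ T) → ¬(T → Q))) → ((Q ∧ T) → (Q → ¬(Q ∨ T)))))) = ¬False = True

True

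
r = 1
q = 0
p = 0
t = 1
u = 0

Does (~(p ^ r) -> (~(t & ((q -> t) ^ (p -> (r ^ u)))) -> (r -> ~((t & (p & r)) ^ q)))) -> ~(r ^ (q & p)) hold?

0

p ^ r = 0 ^ 1 = 1
~(p ^ r) = ~1 = 0
q -> t = 0 -> 1 = 1
r ^ u = 1 ^ 0 = 1
p -> (r ^ u) = 0 -> 1 = 1
(q -> t) ^ (p -> (r ^ u)) = 1 ^ 1 = 0
t & ((q -> t) ^ (p -> (r ^ u))) = 1 & 0 = 0
~(t & ((q -> t) ^ (p -> (r ^ u)))) = ~0 = 1
p & r = 0 & 1 = 0
t & (p & r) = 1 & 0 = 0
(t & (p & r)) ^ q = 0 ^ 0 = 0
~((t & (p & r)) ^ q) = ~0 = 1
r -> ~((t & (p & r)) ^ q) = 1 -> 1 = 1
~(t & ((q -> t) ^ (p -> (r ^ u)))) -> (r -> ~((t & (p & r)) ^ q)) = 1 -> 1 = 1
~(p ^ r) -> (~(t & ((q -> t) ^ (p -> (r ^ u)))) -> (r -> ~((t & (p & r)) ^ q))) = 0 -> 1 = 1
q & p = 0 & 0 = 0
r ^ (q & p) = 1 ^ 0 = 1
~(r ^ (q & p)) = ~1 = 0
(~(p ^ r) -> (~(t & ((q -> t) ^ (p -> (r ^ u)))) -> (r -> ~((t & (p & r)) ^ q)))) -> ~(r ^ (q & p)) = 1 -> 0 = 0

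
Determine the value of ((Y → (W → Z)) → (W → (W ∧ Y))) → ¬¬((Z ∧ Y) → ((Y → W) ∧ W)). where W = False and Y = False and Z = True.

True

W → Z = False → True = True
Y → (W → Z) = False → True = True
W ∧ Y = False ∧ False = False
W → (W ∧ Y) = False → False = True
(Y → (W → Z)) → (W → (W ∧ Y)) = True → True = True
Z ∧ Y = True ∧ False = False
Y → W = False → False = True
(Y → W) ∧ W = True ∧ False = False
(Z ∧ Y) → ((Y → W) ∧ W) = False → False = True
¬((Z ∧ Y) → ((Y → W) ∧ W)) = ¬True = False
¬¬((Z ∧ Y) → ((Y → W) ∧ W)) = ¬False = True
((Y → (W → Z)) → (W → (W ∧ Y))) → ¬¬((Z ∧ Y) → ((Y → W) ∧ W)) = True → True = True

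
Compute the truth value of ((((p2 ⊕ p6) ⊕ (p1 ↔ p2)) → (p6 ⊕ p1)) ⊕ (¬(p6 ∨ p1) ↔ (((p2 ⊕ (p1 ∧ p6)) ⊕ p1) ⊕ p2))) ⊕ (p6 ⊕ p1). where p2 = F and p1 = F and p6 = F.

p2 ⊕ p6 = F ⊕ F = F
p1 ↔ p2 = F ↔ F = T
(p2 ⊕ p6) ⊕ (p1 ↔ p2) = F ⊕ T = T
p6 ⊕ p1 = F ⊕ F = F
((p2 ⊕ p6) ⊕ (p1 ↔ p2)) → (p6 ⊕ p1) = T → F = F
p6 ∨ p1 = F ∨ F = F
¬(p6 ∨ p1) = ¬F = T
p1 ∧ p6 = F ∧ F = F
p2 ⊕ (p1 ∧ p6) = F ⊕ F = F
(p2 ⊕ (p1 ∧ p6)) ⊕ p1 = F ⊕ F = F
((p2 ⊕ (p1 ∧ p6)) ⊕ p1) ⊕ p2 = F ⊕ F = F
¬(p6 ∨ p1) ↔ (((p2 ⊕ (p1 ∧ p6)) ⊕ p1) ⊕ p2) = T ↔ F = F
(((p2 ⊕ p6) ⊕ (p1 ↔ p2)) → (p6 ⊕ p1)) ⊕ (¬(p6 ∨ p1) ↔ (((p2 ⊕ (p1 ∧ p6)) ⊕ p1) ⊕ p2)) = F ⊕ F = F
p6 ⊕ p1 = F ⊕ F = F
((((p2 ⊕ p6) ⊕ (p1 ↔ p2)) → (p6 ⊕ p1)) ⊕ (¬(p6 ∨ p1) ↔ (((p2 ⊕ (p1 ∧ p6)) ⊕ p1) ⊕ p2))) ⊕ (p6 ⊕ p1) = F ⊕ F = F

F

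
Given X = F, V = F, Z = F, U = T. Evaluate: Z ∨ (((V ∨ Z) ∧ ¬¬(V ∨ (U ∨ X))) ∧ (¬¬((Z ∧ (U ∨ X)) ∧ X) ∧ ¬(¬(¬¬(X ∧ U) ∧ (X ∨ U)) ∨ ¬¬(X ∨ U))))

F

V ∨ Z = F ∨ F = F
U ∨ X = T ∨ F = T
V ∨ (U ∨ X) = F ∨ T = T
¬(V ∨ (U ∨ X)) = ¬T = F
¬¬(V ∨ (U ∨ X)) = ¬F = T
(V ∨ Z) ∧ ¬¬(V ∨ (U ∨ X)) = F ∧ T = F
U ∨ X = T ∨ F = T
Z ∧ (U ∨ X) = F ∧ T = F
(Z ∧ (U ∨ X)) ∧ X = F ∧ F = F
¬((Z ∧ (U ∨ X)) ∧ X) = ¬F = T
¬¬((Z ∧ (U ∨ X)) ∧ X) = ¬T = F
X ∧ U = F ∧ T = F
¬(X ∧ U) = ¬F = T
¬¬(X ∧ U) = ¬T = F
X ∨ U = F ∨ T = T
¬¬(X ∧ U) ∧ (X ∨ U) = F ∧ T = F
¬(¬¬(X ∧ U) ∧ (X ∨ U)) = ¬F = T
X ∨ U = F ∨ T = T
¬(X ∨ U) = ¬T = F
¬¬(X ∨ U) = ¬F = T
¬(¬¬(X ∧ U) ∧ (X ∨ U)) ∨ ¬¬(X ∨ U) = T ∨ T = T
¬(¬(¬¬(X ∧ U) ∧ (X ∨ U)) ∨ ¬¬(X ∨ U)) = ¬T = F
¬¬((Z ∧ (U ∨ X)) ∧ X) ∧ ¬(¬(¬¬(X ∧ U) ∧ (X ∨ U)) ∨ ¬¬(X ∨ U)) = F ∧ F = F
((V ∨ Z) ∧ ¬¬(V ∨ (U ∨ X))) ∧ (¬¬((Z ∧ (U ∨ X)) ∧ X) ∧ ¬(¬(¬¬(X ∧ U) ∧ (X ∨ U)) ∨ ¬¬(X ∨ U))) = F ∧ F = F
Z ∨ (((V ∨ Z) ∧ ¬¬(V ∨ (U ∨ X))) ∧ (¬¬((Z ∧ (U ∨ X)) ∧ X) ∧ ¬(¬(¬¬(X ∧ U) ∧ (X ∨ U)) ∨ ¬¬(X ∨ U)))) = F ∨ F = F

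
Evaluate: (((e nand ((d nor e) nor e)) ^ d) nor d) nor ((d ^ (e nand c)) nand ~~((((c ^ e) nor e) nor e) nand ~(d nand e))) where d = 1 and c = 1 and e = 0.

0

d nor e = 1 nor 0 = 0
(d nor e) nor e = 0 nor 0 = 1
e nand ((d nor e) nor e) = 0 nand 1 = 1
(e nand ((d nor e) nor e)) ^ d = 1 ^ 1 = 0
((e nand ((d nor e) nor e)) ^ d) nor d = 0 nor 1 = 0
e nand c = 0 nand 1 = 1
d ^ (e nand c) = 1 ^ 1 = 0
c ^ e = 1 ^ 0 = 1
(c ^ e) nor e = 1 nor 0 = 0
((c ^ e) nor e) nor e = 0 nor 0 = 1
d nand e = 1 nand 0 = 1
~(d nand e) = ~1 = 0
(((c ^ e) nor e) nor e) nand ~(d nand e) = 1 nand 0 = 1
~((((c ^ e) nor e) nor e) nand ~(d nand e)) = ~1 = 0
~~((((c ^ e) nor e) nor e) nand ~(d nand e)) = ~0 = 1
(d ^ (e nand c)) nand ~~((((c ^ e) nor e) nor e) nand ~(d nand e)) = 0 nand 1 = 1
(((e nand ((d nor e) nor e)) ^ d) nor d) nor ((d ^ (e nand c)) nand ~~((((c ^ e) nor e) nor e) nand ~(d nand e))) = 0 nor 1 = 0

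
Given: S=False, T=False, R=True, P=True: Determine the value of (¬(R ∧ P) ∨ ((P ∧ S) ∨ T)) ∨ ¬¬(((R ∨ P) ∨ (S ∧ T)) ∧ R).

R ∧ P = True ∧ True = True
¬(R ∧ P) = ¬True = False
P ∧ S = True ∧ False = False
(P ∧ S) ∨ T = False ∨ False = False
¬(R ∧ P) ∨ ((P ∧ S) ∨ T) = False ∨ False = False
R ∨ P = True ∨ True = True
S ∧ T = False ∧ False = False
(R ∨ P) ∨ (S ∧ T) = True ∨ False = True
((R ∨ P) ∨ (S ∧ T)) ∧ R = True ∧ True = True
¬(((R ∨ P) ∨ (S ∧ T)) ∧ R) = ¬True = False
¬¬(((R ∨ P) ∨ (S ∧ T)) ∧ R) = ¬False = True
(¬(R ∧ P) ∨ ((P ∧ S) ∨ T)) ∨ ¬¬(((R ∨ P) ∨ (S ∧ T)) ∧ R) = False ∨ True = True

True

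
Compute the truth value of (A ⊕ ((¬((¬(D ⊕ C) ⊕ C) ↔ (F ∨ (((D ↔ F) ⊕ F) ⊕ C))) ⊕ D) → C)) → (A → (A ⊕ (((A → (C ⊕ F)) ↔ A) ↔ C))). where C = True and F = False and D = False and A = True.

D ⊕ C = False ⊕ True = True
¬(D ⊕ C) = ¬True = False
¬(D ⊕ C) ⊕ C = False ⊕ True = True
D ↔ F = False ↔ False = True
(D ↔ F) ⊕ F = True ⊕ False = True
((D ↔ F) ⊕ F) ⊕ C = True ⊕ True = False
F ∨ (((D ↔ F) ⊕ F) ⊕ C) = False ∨ False = False
(¬(D ⊕ C) ⊕ C) ↔ (F ∨ (((D ↔ F) ⊕ F) ⊕ C)) = True ↔ False = False
¬((¬(D ⊕ C) ⊕ C) ↔ (F ∨ (((D ↔ F) ⊕ F) ⊕ C))) = ¬False = True
¬((¬(D ⊕ C) ⊕ C) ↔ (F ∨ (((D ↔ F) ⊕ F) ⊕ C))) ⊕ D = True ⊕ False = True
(¬((¬(D ⊕ C) ⊕ C) ↔ (F ∨ (((D ↔ F) ⊕ F) ⊕ C))) ⊕ D) → C = True → True = True
A ⊕ ((¬((¬(D ⊕ C) ⊕ C) ↔ (F ∨ (((D ↔ F) ⊕ F) ⊕ C))) ⊕ D) → C) = True ⊕ True = False
C ⊕ F = True ⊕ False = True
A → (C ⊕ F) = True → True = True
(A → (C ⊕ F)) ↔ A = True ↔ True = True
((A → (C ⊕ F)) ↔ A) ↔ C = True ↔ True = True
A ⊕ (((A → (C ⊕ F)) ↔ A) ↔ C) = True ⊕ True = False
A → (A ⊕ (((A → (C ⊕ F)) ↔ A) ↔ C)) = True → False = False
(A ⊕ ((¬((¬(D ⊕ C) ⊕ C) ↔ (F ∨ (((D ↔ F) ⊕ F) ⊕ C))) ⊕ D) → C)) → (A → (A ⊕ (((A → (C ⊕ F)) ↔ A) ↔ C))) = False → False = True

True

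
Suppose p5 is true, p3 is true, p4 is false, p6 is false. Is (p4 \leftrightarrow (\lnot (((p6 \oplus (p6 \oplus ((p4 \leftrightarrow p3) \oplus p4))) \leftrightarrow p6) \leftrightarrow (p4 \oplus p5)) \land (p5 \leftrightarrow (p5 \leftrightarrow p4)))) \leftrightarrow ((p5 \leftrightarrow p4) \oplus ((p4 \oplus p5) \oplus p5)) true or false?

Substituting p5=T, p3=T, p4=F, p6=F:
p4 \leftrightarrow p3 = F \leftrightarrow T = F
(p4 \leftrightarrow p3) \oplus p4 = F \oplus F = F
p6 \oplus ((p4 \leftrightarrow p3) \oplus p4) = F \oplus F = F
p6 \oplus (p6 \oplus ((p4 \leftrightarrow p3) \oplus p4)) = F \oplus F = F
(p6 \oplus (p6 \oplus ((p4 \leftrightarrow p3) \oplus p4))) \leftrightarrow p6 = F \leftrightarrow F = T
p4 \oplus p5 = F \oplus T = T
((p6 \oplus (p6 \oplus ((p4 \leftrightarrow p3) \oplus p4))) \leftrightarrow p6) \leftrightarrow (p4 \oplus p5) = T \leftrightarrow T = T
\lnot (((p6 \oplus (p6 \oplus ((p4 \leftrightarrow p3) \oplus p4))) \leftrightarrow p6) \leftrightarrow (p4 \oplus p5)) = \lnot T = F
p5 \leftrightarrow p4 = T \leftrightarrow F = F
p5 \leftrightarrow (p5 \leftrightarrow p4) = T \leftrightarrow F = F
\lnot (((p6 \oplus (p6 \oplus ((p4 \leftrightarrow p3) \oplus p4))) \leftrightarrow p6) \leftrightarrow (p4 \oplus p5)) \land (p5 \leftrightarrow (p5 \leftrightarrow p4)) = F \land F = F
p4 \leftrightarrow (\lnot (((p6 \oplus (p6 \oplus ((p4 \leftrightarrow p3) \oplus p4))) \leftrightarrow p6) \leftrightarrow (p4 \oplus p5)) \land (p5 \leftrightarrow (p5 \leftrightarrow p4))) = F \leftrightarrow F = T
p5 \leftrightarrow p4 = T \leftrightarrow F = F
p4 \oplus p5 = F \oplus T = T
(p4 \oplus p5) \oplus p5 = T \oplus T = F
(p5 \leftrightarrow p4) \oplus ((p4 \oplus p5) \oplus p5) = F \oplus F = F
(p4 \leftrightarrow (\lnot (((p6 \oplus (p6 \oplus ((p4 \leftrightarrow p3) \oplus p4))) \leftrightarrow p6) \leftrightarrow (p4 \oplus p5)) \land (p5 \leftrightarrow (p5 \leftrightarrow p4)))) \leftrightarrow ((p5 \leftrightarrow p4) \oplus ((p4 \oplus p5) \oplus p5)) = T \leftrightarrow F = F

F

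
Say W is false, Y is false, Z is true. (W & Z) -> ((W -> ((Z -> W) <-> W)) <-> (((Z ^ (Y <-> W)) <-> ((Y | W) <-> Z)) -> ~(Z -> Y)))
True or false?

T

W & Z = F & T = F
Z -> W = T -> F = F
(Z -> W) <-> W = F <-> F = T
W -> ((Z -> W) <-> W) = F -> T = T
Y <-> W = F <-> F = T
Z ^ (Y <-> W) = T ^ T = F
Y | W = F | F = F
(Y | W) <-> Z = F <-> T = F
(Z ^ (Y <-> W)) <-> ((Y | W) <-> Z) = F <-> F = T
Z -> Y = T -> F = F
~(Z -> Y) = ~F = T
((Z ^ (Y <-> W)) <-> ((Y | W) <-> Z)) -> ~(Z -> Y) = T -> T = T
(W -> ((Z -> W) <-> W)) <-> (((Z ^ (Y <-> W)) <-> ((Y | W) <-> Z)) -> ~(Z -> Y)) = T <-> T = T
(W & Z) -> ((W -> ((Z -> W) <-> W)) <-> (((Z ^ (Y <-> W)) <-> ((Y | W) <-> Z)) -> ~(Z -> Y))) = F -> T = T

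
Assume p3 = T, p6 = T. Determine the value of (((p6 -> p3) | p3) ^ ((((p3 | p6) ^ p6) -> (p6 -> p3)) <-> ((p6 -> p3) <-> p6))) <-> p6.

F

p6 -> p3 = T -> T = T
(p6 -> p3) | p3 = T | T = T
p3 | p6 = T | T = T
(p3 | p6) ^ p6 = T ^ T = F
p6 -> p3 = T -> T = T
((p3 | p6) ^ p6) -> (p6 -> p3) = F -> T = T
p6 -> p3 = T -> T = T
(p6 -> p3) <-> p6 = T <-> T = T
(((p3 | p6) ^ p6) -> (p6 -> p3)) <-> ((p6 -> p3) <-> p6) = T <-> T = T
((p6 -> p3) | p3) ^ ((((p3 | p6) ^ p6) -> (p6 -> p3)) <-> ((p6 -> p3) <-> p6)) = T ^ T = F
(((p6 -> p3) | p3) ^ ((((p3 | p6) ^ p6) -> (p6 -> p3)) <-> ((p6 -> p3) <-> p6))) <-> p6 = F <-> T = F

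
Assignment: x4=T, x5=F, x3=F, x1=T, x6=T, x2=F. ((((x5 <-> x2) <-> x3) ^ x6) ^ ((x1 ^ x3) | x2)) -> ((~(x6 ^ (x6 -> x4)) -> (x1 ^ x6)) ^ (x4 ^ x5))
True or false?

x5 <-> x2 = F <-> F = T
(x5 <-> x2) <-> x3 = T <-> F = F
((x5 <-> x2) <-> x3) ^ x6 = F ^ T = T
x1 ^ x3 = T ^ F = T
(x1 ^ x3) | x2 = T | F = T
(((x5 <-> x2) <-> x3) ^ x6) ^ ((x1 ^ x3) | x2) = T ^ T = F
x6 -> x4 = T -> T = T
x6 ^ (x6 -> x4) = T ^ T = F
~(x6 ^ (x6 -> x4)) = ~F = T
x1 ^ x6 = T ^ T = F
~(x6 ^ (x6 -> x4)) -> (x1 ^ x6) = T -> F = F
x4 ^ x5 = T ^ F = T
(~(x6 ^ (x6 -> x4)) -> (x1 ^ x6)) ^ (x4 ^ x5) = F ^ T = T
((((x5 <-> x2) <-> x3) ^ x6) ^ ((x1 ^ x3) | x2)) -> ((~(x6 ^ (x6 -> x4)) -> (x1 ^ x6)) ^ (x4 ^ x5)) = F -> T = T

T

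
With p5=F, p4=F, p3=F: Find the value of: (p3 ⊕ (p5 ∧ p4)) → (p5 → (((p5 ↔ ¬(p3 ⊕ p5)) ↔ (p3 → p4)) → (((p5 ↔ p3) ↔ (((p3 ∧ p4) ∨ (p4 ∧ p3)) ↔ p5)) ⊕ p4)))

T

Substituting p5=F, p4=F, p3=F:
p5 ∧ p4 = F ∧ F = F
p3 ⊕ (p5 ∧ p4) = F ⊕ F = F
p3 ⊕ p5 = F ⊕ F = F
¬(p3 ⊕ p5) = ¬F = T
p5 ↔ ¬(p3 ⊕ p5) = F ↔ T = F
p3 → p4 = F → F = T
(p5 ↔ ¬(p3 ⊕ p5)) ↔ (p3 → p4) = F ↔ T = F
p5 ↔ p3 = F ↔ F = T
p3 ∧ p4 = F ∧ F = F
p4 ∧ p3 = F ∧ F = F
(p3 ∧ p4) ∨ (p4 ∧ p3) = F ∨ F = F
((p3 ∧ p4) ∨ (p4 ∧ p3)) ↔ p5 = F ↔ F = T
(p5 ↔ p3) ↔ (((p3 ∧ p4) ∨ (p4 ∧ p3)) ↔ p5) = T ↔ T = T
((p5 ↔ p3) ↔ (((p3 ∧ p4) ∨ (p4 ∧ p3)) ↔ p5)) ⊕ p4 = T ⊕ F = T
((p5 ↔ ¬(p3 ⊕ p5)) ↔ (p3 → p4)) → (((p5 ↔ p3) ↔ (((p3 ∧ p4) ∨ (p4 ∧ p3)) ↔ p5)) ⊕ p4) = F → T = T
p5 → (((p5 ↔ ¬(p3 ⊕ p5)) ↔ (p3 → p4)) → (((p5 ↔ p3) ↔ (((p3 ∧ p4) ∨ (p4 ∧ p3)) ↔ p5)) ⊕ p4)) = F → T = T
(p3 ⊕ (p5 ∧ p4)) → (p5 → (((p5 ↔ ¬(p3 ⊕ p5)) ↔ (p3 → p4)) → (((p5 ↔ p3) ↔ (((p3 ∧ p4) ∨ (p4 ∧ p3)) ↔ p5)) ⊕ p4))) = F → T = T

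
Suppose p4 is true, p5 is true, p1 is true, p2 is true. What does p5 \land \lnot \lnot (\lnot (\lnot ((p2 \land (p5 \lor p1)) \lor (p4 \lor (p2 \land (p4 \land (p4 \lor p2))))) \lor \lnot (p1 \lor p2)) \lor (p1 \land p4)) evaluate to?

p5 \lor p1 = T \lor T = T
p2 \land (p5 \lor p1) = T \land T = T
p4 \lor p2 = T \lor T = T
p4 \land (p4 \lor p2) = T \land T = T
p2 \land (p4 \land (p4 \lor p2)) = T \land T = T
p4 \lor (p2 \land (p4 \land (p4 \lor p2))) = T \lor T = T
(p2 \land (p5 \lor p1)) \lor (p4 \lor (p2 \land (p4 \land (p4 \lor p2)))) = T \lor T = T
\lnot ((p2 \land (p5 \lor p1)) \lor (p4 \lor (p2 \land (p4 \land (p4 \lor p2))))) = \lnot T = F
p1 \lor p2 = T \lor T = T
\lnot (p1 \lor p2) = \lnot T = F
\lnot ((p2 \land (p5 \lor p1)) \lor (p4 \lor (p2 \land (p4 \land (p4 \lor p2))))) \lor \lnot (p1 \lor p2) = F \lor F = F
\lnot (\lnot ((p2 \land (p5 \lor p1)) \lor (p4 \lor (p2 \land (p4 \land (p4 \lor p2))))) \lor \lnot (p1 \lor p2)) = \lnot F = T
p1 \land p4 = T \land T = T
\lnot (\lnot ((p2 \land (p5 \lor p1)) \lor (p4 \lor (p2 \land (p4 \land (p4 \lor p2))))) \lor \lnot (p1 \lor p2)) \lor (p1 \land p4) = T \lor T = T
\lnot (\lnot (\lnot ((p2 \land (p5 \lor p1)) \lor (p4 \lor (p2 \land (p4 \land (p4 \lor p2))))) \lor \lnot (p1 \lor p2)) \lor (p1 \land p4)) = \lnot T = F
\lnot \lnot (\lnot (\lnot ((p2 \land (p5 \lor p1)) \lor (p4 \lor (p2 \land (p4 \land (p4 \lor p2))))) \lor \lnot (p1 \lor p2)) \lor (p1 \land p4)) = \lnot F = T
p5 \land \lnot \lnot (\lnot (\lnot ((p2 \land (p5 \lor p1)) \lor (p4 \lor (p2 \land (p4 \land (p4 \lor p2))))) \lor \lnot (p1 \lor p2)) \lor (p1 \land p4)) = T \land T = T

T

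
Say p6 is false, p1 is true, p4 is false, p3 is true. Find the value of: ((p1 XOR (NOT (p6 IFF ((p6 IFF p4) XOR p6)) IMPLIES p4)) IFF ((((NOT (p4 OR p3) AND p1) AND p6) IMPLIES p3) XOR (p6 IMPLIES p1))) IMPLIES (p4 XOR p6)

p6 IFF p4 = False IFF False = True
(p6 IFF p4) XOR p6 = True XOR False = True
p6 IFF ((p6 IFF p4) XOR p6) = False IFF True = False
NOT (p6 IFF ((p6 IFF p4) XOR p6)) = NOT False = True
NOT (p6 IFF ((p6 IFF p4) XOR p6)) IMPLIES p4 = True IMPLIES False = False
p1 XOR (NOT (p6 IFF ((p6 IFF p4) XOR p6)) IMPLIES p4) = True XOR False = True
p4 OR p3 = False OR True = True
NOT (p4 OR p3) = NOT True = False
NOT (p4 OR p3) AND p1 = False AND True = False
(NOT (p4 OR p3) AND p1) AND p6 = False AND False = False
((NOT (p4 OR p3) AND p1) AND p6) IMPLIES p3 = False IMPLIES True = True
p6 IMPLIES p1 = False IMPLIES True = True
(((NOT (p4 OR p3) AND p1) AND p6) IMPLIES p3) XOR (p6 IMPLIES p1) = True XOR True = False
(p1 XOR (NOT (p6 IFF ((p6 IFF p4) XOR p6)) IMPLIES p4)) IFF ((((NOT (p4 OR p3) AND p1) AND p6) IMPLIES p3) XOR (p6 IMPLIES p1)) = True IFF False = False
p4 XOR p6 = False XOR False = False
((p1 XOR (NOT (p6 IFF ((p6 IFF p4) XOR p6)) IMPLIES p4)) IFF ((((NOT (p4 OR p3) AND p1) AND p6) IMPLIES p3) XOR (p6 IMPLIES p1))) IMPLIES (p4 XOR p6) = False IMPLIES False = True

True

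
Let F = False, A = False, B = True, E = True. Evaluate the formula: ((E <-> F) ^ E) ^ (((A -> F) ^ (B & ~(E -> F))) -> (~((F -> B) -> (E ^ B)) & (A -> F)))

E <-> F = True <-> False = False
(E <-> F) ^ E = False ^ True = True
A -> F = False -> False = True
E -> F = True -> False = False
~(E -> F) = ~False = True
B & ~(E -> F) = True & True = True
(A -> F) ^ (B & ~(E -> F)) = True ^ True = False
F -> B = False -> True = True
E ^ B = True ^ True = False
(F -> B) -> (E ^ B) = True -> False = False
~((F -> B) -> (E ^ B)) = ~False = True
A -> F = False -> False = True
~((F -> B) -> (E ^ B)) & (A -> F) = True & True = True
((A -> F) ^ (B & ~(E -> F))) -> (~((F -> B) -> (E ^ B)) & (A -> F)) = False -> True = True
((E <-> F) ^ E) ^ (((A -> F) ^ (B & ~(E -> F))) -> (~((F -> B) -> (E ^ B)) & (A -> F))) = True ^ True = False

False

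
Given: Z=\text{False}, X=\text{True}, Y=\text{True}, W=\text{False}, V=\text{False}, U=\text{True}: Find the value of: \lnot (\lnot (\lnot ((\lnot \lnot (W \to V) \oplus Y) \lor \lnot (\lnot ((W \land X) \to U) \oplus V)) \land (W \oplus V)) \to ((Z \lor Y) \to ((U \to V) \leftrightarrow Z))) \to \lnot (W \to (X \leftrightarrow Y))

\text{True}

Substituting Z=\text{False}, X=\text{True}, Y=\text{True}, W=\text{False}, V=\text{False}, U=\text{True}:
W \to V = \text{False} \to \text{False} = \text{True}
\lnot (W \to V) = \lnot \text{True} = \text{False}
\lnot \lnot (W \to V) = \lnot \text{False} = \text{True}
\lnot \lnot (W \to V) \oplus Y = \text{True} \oplus \text{True} = \text{False}
W \land X = \text{False} \land \text{True} = \text{False}
(W \land X) \to U = \text{False} \to \text{True} = \text{True}
\lnot ((W \land X) \to U) = \lnot \text{True} = \text{False}
\lnot ((W \land X) \to U) \oplus V = \text{False} \oplus \text{False} = \text{False}
\lnot (\lnot ((W \land X) \to U) \oplus V) = \lnot \text{False} = \text{True}
(\lnot \lnot (W \to V) \oplus Y) \lor \lnot (\lnot ((W \land X) \to U) \oplus V) = \text{False} \lor \text{True} = \text{True}
\lnot ((\lnot \lnot (W \to V) \oplus Y) \lor \lnot (\lnot ((W \land X) \to U) \oplus V)) = \lnot \text{True} = \text{False}
W \oplus V = \text{False} \oplus \text{False} = \text{False}
\lnot ((\lnot \lnot (W \to V) \oplus Y) \lor \lnot (\lnot ((W \land X) \to U) \oplus V)) \land (W \oplus V) = \text{False} \land \text{False} = \text{False}
\lnot (\lnot ((\lnot \lnot (W \to V) \oplus Y) \lor \lnot (\lnot ((W \land X) \to U) \oplus V)) \land (W \oplus V)) = \lnot \text{False} = \text{True}
Z \lor Y = \text{False} \lor \text{True} = \text{True}
U \to V = \text{True} \to \text{False} = \text{False}
(U \to V) \leftrightarrow Z = \text{False} \leftrightarrow \text{False} = \text{True}
(Z \lor Y) \to ((U \to V) \leftrightarrow Z) = \text{True} \to \text{True} = \text{True}
\lnot (\lnot ((\lnot \lnot (W \to V) \oplus Y) \lor \lnot (\lnot ((W \land X) \to U) \oplus V)) \land (W \oplus V)) \to ((Z \lor Y) \to ((U \to V) \leftrightarrow Z)) = \text{True} \to \text{True} = \text{True}
\lnot (\lnot (\lnot ((\lnot \lnot (W \to V) \oplus Y) \lor \lnot (\lnot ((W \land X) \to U) \oplus V)) \land (W \oplus V)) \to ((Z \lor Y) \to ((U \to V) \leftrightarrow Z))) = \lnot \text{True} = \text{False}
X \leftrightarrow Y = \text{True} \leftrightarrow \text{True} = \text{True}
W \to (X \leftrightarrow Y) = \text{False} \to \text{True} = \text{True}
\lnot (W \to (X \leftrightarrow Y)) = \lnot \text{True} = \text{False}
\lnot (\lnot (\lnot ((\lnot \lnot (W \to V) \oplus Y) \lor \lnot (\lnot ((W \land X) \to U) \oplus V)) \land (W \oplus V)) \to ((Z \lor Y) \to ((U \to V) \leftrightarrow Z))) \to \lnot (W \to (X \leftrightarrow Y)) = \text{False} \to \text{False} = \text{True}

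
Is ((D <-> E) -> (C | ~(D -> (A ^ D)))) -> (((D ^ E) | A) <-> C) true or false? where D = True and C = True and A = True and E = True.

True

D <-> E = True <-> True = True
A ^ D = True ^ True = False
D -> (A ^ D) = True -> False = False
~(D -> (A ^ D)) = ~False = True
C | ~(D -> (A ^ D)) = True | True = True
(D <-> E) -> (C | ~(D -> (A ^ D))) = True -> True = True
D ^ E = True ^ True = False
(D ^ E) | A = False | True = True
((D ^ E) | A) <-> C = True <-> True = True
((D <-> E) -> (C | ~(D -> (A ^ D)))) -> (((D ^ E) | A) <-> C) = True -> True = True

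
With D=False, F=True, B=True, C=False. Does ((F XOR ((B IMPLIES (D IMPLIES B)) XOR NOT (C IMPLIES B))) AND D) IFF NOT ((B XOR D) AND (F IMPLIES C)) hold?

False

D IMPLIES B = False IMPLIES True = True
B IMPLIES (D IMPLIES B) = True IMPLIES True = True
C IMPLIES B = False IMPLIES True = True
NOT (C IMPLIES B) = NOT True = False
(B IMPLIES (D IMPLIES B)) XOR NOT (C IMPLIES B) = True XOR False = True
F XOR ((B IMPLIES (D IMPLIES B)) XOR NOT (C IMPLIES B)) = True XOR True = False
(F XOR ((B IMPLIES (D IMPLIES B)) XOR NOT (C IMPLIES B))) AND D = False AND False = False
B XOR D = True XOR False = True
F IMPLIES C = True IMPLIES False = False
(B XOR D) AND (F IMPLIES C) = True AND False = False
NOT ((B XOR D) AND (F IMPLIES C)) = NOT False = True
((F XOR ((B IMPLIES (D IMPLIES B)) XOR NOT (C IMPLIES B))) AND D) IFF NOT ((B XOR D) AND (F IMPLIES C)) = False IFF True = False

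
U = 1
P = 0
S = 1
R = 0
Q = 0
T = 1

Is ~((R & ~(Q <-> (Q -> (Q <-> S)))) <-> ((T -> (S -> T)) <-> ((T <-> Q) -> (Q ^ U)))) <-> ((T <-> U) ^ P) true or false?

1

Substituting U=1, P=0, S=1, R=0, Q=0, T=1:
Q <-> S = 0 <-> 1 = 0
Q -> (Q <-> S) = 0 -> 0 = 1
Q <-> (Q -> (Q <-> S)) = 0 <-> 1 = 0
~(Q <-> (Q -> (Q <-> S))) = ~0 = 1
R & ~(Q <-> (Q -> (Q <-> S))) = 0 & 1 = 0
S -> T = 1 -> 1 = 1
T -> (S -> T) = 1 -> 1 = 1
T <-> Q = 1 <-> 0 = 0
Q ^ U = 0 ^ 1 = 1
(T <-> Q) -> (Q ^ U) = 0 -> 1 = 1
(T -> (S -> T)) <-> ((T <-> Q) -> (Q ^ U)) = 1 <-> 1 = 1
(R & ~(Q <-> (Q -> (Q <-> S)))) <-> ((T -> (S -> T)) <-> ((T <-> Q) -> (Q ^ U))) = 0 <-> 1 = 0
~((R & ~(Q <-> (Q -> (Q <-> S)))) <-> ((T -> (S -> T)) <-> ((T <-> Q) -> (Q ^ U)))) = ~0 = 1
T <-> U = 1 <-> 1 = 1
(T <-> U) ^ P = 1 ^ 0 = 1
~((R & ~(Q <-> (Q -> (Q <-> S)))) <-> ((T -> (S -> T)) <-> ((T <-> Q) -> (Q ^ U)))) <-> ((T <-> U) ^ P) = 1 <-> 1 = 1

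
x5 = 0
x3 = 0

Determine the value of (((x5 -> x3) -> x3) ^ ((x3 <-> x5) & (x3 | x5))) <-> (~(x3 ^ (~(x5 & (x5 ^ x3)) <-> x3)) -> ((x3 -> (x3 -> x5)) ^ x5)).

x5 -> x3 = 0 -> 0 = 1
(x5 -> x3) -> x3 = 1 -> 0 = 0
x3 <-> x5 = 0 <-> 0 = 1
x3 | x5 = 0 | 0 = 0
(x3 <-> x5) & (x3 | x5) = 1 & 0 = 0
((x5 -> x3) -> x3) ^ ((x3 <-> x5) & (x3 | x5)) = 0 ^ 0 = 0
x5 ^ x3 = 0 ^ 0 = 0
x5 & (x5 ^ x3) = 0 & 0 = 0
~(x5 & (x5 ^ x3)) = ~0 = 1
~(x5 & (x5 ^ x3)) <-> x3 = 1 <-> 0 = 0
x3 ^ (~(x5 & (x5 ^ x3)) <-> x3) = 0 ^ 0 = 0
~(x3 ^ (~(x5 & (x5 ^ x3)) <-> x3)) = ~0 = 1
x3 -> x5 = 0 -> 0 = 1
x3 -> (x3 -> x5) = 0 -> 1 = 1
(x3 -> (x3 -> x5)) ^ x5 = 1 ^ 0 = 1
~(x3 ^ (~(x5 & (x5 ^ x3)) <-> x3)) -> ((x3 -> (x3 -> x5)) ^ x5) = 1 -> 1 = 1
(((x5 -> x3) -> x3) ^ ((x3 <-> x5) & (x3 | x5))) <-> (~(x3 ^ (~(x5 & (x5 ^ x3)) <-> x3)) -> ((x3 -> (x3 -> x5)) ^ x5)) = 0 <-> 1 = 0

0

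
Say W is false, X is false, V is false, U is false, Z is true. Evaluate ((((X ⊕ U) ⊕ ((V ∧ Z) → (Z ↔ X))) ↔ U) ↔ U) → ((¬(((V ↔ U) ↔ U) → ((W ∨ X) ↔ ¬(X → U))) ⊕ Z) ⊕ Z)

Substituting W=F, X=F, V=F, U=F, Z=T:
X ⊕ U = F ⊕ F = F
V ∧ Z = F ∧ T = F
Z ↔ X = T ↔ F = F
(V ∧ Z) → (Z ↔ X) = F → F = T
(X ⊕ U) ⊕ ((V ∧ Z) → (Z ↔ X)) = F ⊕ T = T
((X ⊕ U) ⊕ ((V ∧ Z) → (Z ↔ X))) ↔ U = T ↔ F = F
(((X ⊕ U) ⊕ ((V ∧ Z) → (Z ↔ X))) ↔ U) ↔ U = F ↔ F = T
V ↔ U = F ↔ F = T
(V ↔ U) ↔ U = T ↔ F = F
W ∨ X = F ∨ F = F
X → U = F → F = T
¬(X → U) = ¬T = F
(W ∨ X) ↔ ¬(X → U) = F ↔ F = T
((V ↔ U) ↔ U) → ((W ∨ X) ↔ ¬(X → U)) = F → T = T
¬(((V ↔ U) ↔ U) → ((W ∨ X) ↔ ¬(X → U))) = ¬T = F
¬(((V ↔ U) ↔ U) → ((W ∨ X) ↔ ¬(X → U))) ⊕ Z = F ⊕ T = T
(¬(((V ↔ U) ↔ U) → ((W ∨ X) ↔ ¬(X → U))) ⊕ Z) ⊕ Z = T ⊕ T = F
((((X ⊕ U) ⊕ ((V ∧ Z) → (Z ↔ X))) ↔ U) ↔ U) → ((¬(((V ↔ U) ↔ U) → ((W ∨ X) ↔ ¬(X → U))) ⊕ Z) ⊕ Z) = T → F = F

F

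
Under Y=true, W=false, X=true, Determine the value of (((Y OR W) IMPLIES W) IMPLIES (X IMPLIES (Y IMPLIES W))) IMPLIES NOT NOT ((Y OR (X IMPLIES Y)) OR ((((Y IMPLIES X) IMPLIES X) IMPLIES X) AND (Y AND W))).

true

Y OR W = true OR false = true
(Y OR W) IMPLIES W = true IMPLIES false = false
Y IMPLIES W = true IMPLIES false = false
X IMPLIES (Y IMPLIES W) = true IMPLIES false = false
((Y OR W) IMPLIES W) IMPLIES (X IMPLIES (Y IMPLIES W)) = false IMPLIES false = true
X IMPLIES Y = true IMPLIES true = true
Y OR (X IMPLIES Y) = true OR true = true
Y IMPLIES X = true IMPLIES true = true
(Y IMPLIES X) IMPLIES X = true IMPLIES true = true
((Y IMPLIES X) IMPLIES X) IMPLIES X = true IMPLIES true = true
Y AND W = true AND false = false
(((Y IMPLIES X) IMPLIES X) IMPLIES X) AND (Y AND W) = true AND false = false
(Y OR (X IMPLIES Y)) OR ((((Y IMPLIES X) IMPLIES X) IMPLIES X) AND (Y AND W)) = true OR false = true
NOT ((Y OR (X IMPLIES Y)) OR ((((Y IMPLIES X) IMPLIES X) IMPLIES X) AND (Y AND W))) = NOT true = false
NOT NOT ((Y OR (X IMPLIES Y)) OR ((((Y IMPLIES X) IMPLIES X) IMPLIES X) AND (Y AND W))) = NOT false = true
(((Y OR W) IMPLIES W) IMPLIES (X IMPLIES (Y IMPLIES W))) IMPLIES NOT NOT ((Y OR (X IMPLIES Y)) OR ((((Y IMPLIES X) IMPLIES X) IMPLIES X) AND (Y AND W))) = true IMPLIES true = true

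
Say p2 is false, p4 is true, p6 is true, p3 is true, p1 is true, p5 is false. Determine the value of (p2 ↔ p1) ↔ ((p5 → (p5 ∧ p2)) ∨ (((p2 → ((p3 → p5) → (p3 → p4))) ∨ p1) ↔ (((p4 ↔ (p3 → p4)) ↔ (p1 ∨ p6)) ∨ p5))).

p2 ↔ p1 = F ↔ T = F
p5 ∧ p2 = F ∧ F = F
p5 → (p5 ∧ p2) = F → F = T
p3 → p5 = T → F = F
p3 → p4 = T → T = T
(p3 → p5) → (p3 → p4) = F → T = T
p2 → ((p3 → p5) → (p3 → p4)) = F → T = T
(p2 → ((p3 → p5) → (p3 → p4))) ∨ p1 = T ∨ T = T
p3 → p4 = T → T = T
p4 ↔ (p3 → p4) = T ↔ T = T
p1 ∨ p6 = T ∨ T = T
(p4 ↔ (p3 → p4)) ↔ (p1 ∨ p6) = T ↔ T = T
((p4 ↔ (p3 → p4)) ↔ (p1 ∨ p6)) ∨ p5 = T ∨ F = T
((p2 → ((p3 → p5) → (p3 → p4))) ∨ p1) ↔ (((p4 ↔ (p3 → p4)) ↔ (p1 ∨ p6)) ∨ p5) = T ↔ T = T
(p5 → (p5 ∧ p2)) ∨ (((p2 → ((p3 → p5) → (p3 → p4))) ∨ p1) ↔ (((p4 ↔ (p3 → p4)) ↔ (p1 ∨ p6)) ∨ p5)) = T ∨ T = T
(p2 ↔ p1) ↔ ((p5 → (p5 ∧ p2)) ∨ (((p2 → ((p3 → p5) → (p3 → p4))) ∨ p1) ↔ (((p4 ↔ (p3 → p4)) ↔ (p1 ∨ p6)) ∨ p5))) = F ↔ T = F

F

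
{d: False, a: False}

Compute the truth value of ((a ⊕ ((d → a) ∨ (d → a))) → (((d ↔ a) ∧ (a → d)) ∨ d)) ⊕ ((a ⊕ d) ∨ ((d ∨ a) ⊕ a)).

Substituting d=False, a=False:
d → a = False → False = True
d → a = False → False = True
(d → a) ∨ (d → a) = True ∨ True = True
a ⊕ ((d → a) ∨ (d → a)) = False ⊕ True = True
d ↔ a = False ↔ False = True
a → d = False → False = True
(d ↔ a) ∧ (a → d) = True ∧ True = True
((d ↔ a) ∧ (a → d)) ∨ d = True ∨ False = True
(a ⊕ ((d → a) ∨ (d → a))) → (((d ↔ a) ∧ (a → d)) ∨ d) = True → True = True
a ⊕ d = False ⊕ False = False
d ∨ a = False ∨ False = False
(d ∨ a) ⊕ a = False ⊕ False = False
(a ⊕ d) ∨ ((d ∨ a) ⊕ a) = False ∨ False = False
((a ⊕ ((d → a) ∨ (d → a))) → (((d ↔ a) ∧ (a → d)) ∨ d)) ⊕ ((a ⊕ d) ∨ ((d ∨ a) ⊕ a)) = True ⊕ False = True

True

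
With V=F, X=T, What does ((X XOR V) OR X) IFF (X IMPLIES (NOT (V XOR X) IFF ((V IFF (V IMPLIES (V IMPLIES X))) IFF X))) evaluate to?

X XOR V = T XOR F = T
(X XOR V) OR X = T OR T = T
V XOR X = F XOR T = T
NOT (V XOR X) = NOT T = F
V IMPLIES X = F IMPLIES T = T
V IMPLIES (V IMPLIES X) = F IMPLIES T = T
V IFF (V IMPLIES (V IMPLIES X)) = F IFF T = F
(V IFF (V IMPLIES (V IMPLIES X))) IFF X = F IFF T = F
NOT (V XOR X) IFF ((V IFF (V IMPLIES (V IMPLIES X))) IFF X) = F IFF F = T
X IMPLIES (NOT (V XOR X) IFF ((V IFF (V IMPLIES (V IMPLIES X))) IFF X)) = T IMPLIES T = T
((X XOR V) OR X) IFF (X IMPLIES (NOT (V XOR X) IFF ((V IFF (V IMPLIES (V IMPLIES X))) IFF X))) = T IFF T = T

T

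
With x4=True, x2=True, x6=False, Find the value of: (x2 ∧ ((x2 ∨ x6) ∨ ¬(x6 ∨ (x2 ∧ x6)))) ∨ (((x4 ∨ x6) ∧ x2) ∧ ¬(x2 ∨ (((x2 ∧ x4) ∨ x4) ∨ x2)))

True

x2 ∨ x6 = True ∨ False = True
x2 ∧ x6 = True ∧ False = False
x6 ∨ (x2 ∧ x6) = False ∨ False = False
¬(x6 ∨ (x2 ∧ x6)) = ¬False = True
(x2 ∨ x6) ∨ ¬(x6 ∨ (x2 ∧ x6)) = True ∨ True = True
x2 ∧ ((x2 ∨ x6) ∨ ¬(x6 ∨ (x2 ∧ x6))) = True ∧ True = True
x4 ∨ x6 = True ∨ False = True
(x4 ∨ x6) ∧ x2 = True ∧ True = True
x2 ∧ x4 = True ∧ True = True
(x2 ∧ x4) ∨ x4 = True ∨ True = True
((x2 ∧ x4) ∨ x4) ∨ x2 = True ∨ True = True
x2 ∨ (((x2 ∧ x4) ∨ x4) ∨ x2) = True ∨ True = True
¬(x2 ∨ (((x2 ∧ x4) ∨ x4) ∨ x2)) = ¬True = False
((x4 ∨ x6) ∧ x2) ∧ ¬(x2 ∨ (((x2 ∧ x4) ∨ x4) ∨ x2)) = True ∧ False = False
(x2 ∧ ((x2 ∨ x6) ∨ ¬(x6 ∨ (x2 ∧ x6)))) ∨ (((x4 ∨ x6) ∧ x2) ∧ ¬(x2 ∨ (((x2 ∧ x4) ∨ x4) ∨ x2))) = True ∨ False = True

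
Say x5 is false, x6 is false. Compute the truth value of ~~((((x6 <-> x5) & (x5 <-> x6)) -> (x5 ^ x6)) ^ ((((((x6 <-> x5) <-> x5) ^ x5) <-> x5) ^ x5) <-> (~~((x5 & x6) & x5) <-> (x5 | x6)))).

x6 <-> x5 = F <-> F = T
x5 <-> x6 = F <-> F = T
(x6 <-> x5) & (x5 <-> x6) = T & T = T
x5 ^ x6 = F ^ F = F
((x6 <-> x5) & (x5 <-> x6)) -> (x5 ^ x6) = T -> F = F
x6 <-> x5 = F <-> F = T
(x6 <-> x5) <-> x5 = T <-> F = F
((x6 <-> x5) <-> x5) ^ x5 = F ^ F = F
(((x6 <-> x5) <-> x5) ^ x5) <-> x5 = F <-> F = T
((((x6 <-> x5) <-> x5) ^ x5) <-> x5) ^ x5 = T ^ F = T
x5 & x6 = F & F = F
(x5 & x6) & x5 = F & F = F
~((x5 & x6) & x5) = ~F = T
~~((x5 & x6) & x5) = ~T = F
x5 | x6 = F | F = F
~~((x5 & x6) & x5) <-> (x5 | x6) = F <-> F = T
(((((x6 <-> x5) <-> x5) ^ x5) <-> x5) ^ x5) <-> (~~((x5 & x6) & x5) <-> (x5 | x6)) = T <-> T = T
(((x6 <-> x5) & (x5 <-> x6)) -> (x5 ^ x6)) ^ ((((((x6 <-> x5) <-> x5) ^ x5) <-> x5) ^ x5) <-> (~~((x5 & x6) & x5) <-> (x5 | x6))) = F ^ T = T
~((((x6 <-> x5) & (x5 <-> x6)) -> (x5 ^ x6)) ^ ((((((x6 <-> x5) <-> x5) ^ x5) <-> x5) ^ x5) <-> (~~((x5 & x6) & x5) <-> (x5 | x6)))) = ~T = F
~~((((x6 <-> x5) & (x5 <-> x6)) -> (x5 ^ x6)) ^ ((((((x6 <-> x5) <-> x5) ^ x5) <-> x5) ^ x5) <-> (~~((x5 & x6) & x5) <-> (x5 | x6)))) = ~F = T

T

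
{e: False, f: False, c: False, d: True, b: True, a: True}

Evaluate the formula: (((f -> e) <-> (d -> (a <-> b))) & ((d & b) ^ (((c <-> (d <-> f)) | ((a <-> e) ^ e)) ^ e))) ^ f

Substituting e=False, f=False, c=False, d=True, b=True, a=True:
f -> e = False -> False = True
a <-> b = True <-> True = True
d -> (a <-> b) = True -> True = True
(f -> e) <-> (d -> (a <-> b)) = True <-> True = True
d & b = True & True = True
d <-> f = True <-> False = False
c <-> (d <-> f) = False <-> False = True
a <-> e = True <-> False = False
(a <-> e) ^ e = False ^ False = False
(c <-> (d <-> f)) | ((a <-> e) ^ e) = True | False = True
((c <-> (d <-> f)) | ((a <-> e) ^ e)) ^ e = True ^ False = True
(d & b) ^ (((c <-> (d <-> f)) | ((a <-> e) ^ e)) ^ e) = True ^ True = False
((f -> e) <-> (d -> (a <-> b))) & ((d & b) ^ (((c <-> (d <-> f)) | ((a <-> e) ^ e)) ^ e)) = True & False = False
(((f -> e) <-> (d -> (a <-> b))) & ((d & b) ^ (((c <-> (d <-> f)) | ((a <-> e) ^ e)) ^ e))) ^ f = False ^ False = False

False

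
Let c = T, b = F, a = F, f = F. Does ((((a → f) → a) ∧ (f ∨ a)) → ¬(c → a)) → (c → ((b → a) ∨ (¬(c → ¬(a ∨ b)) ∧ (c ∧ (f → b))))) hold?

Substituting c=T, b=F, a=F, f=F:
a → f = F → F = T
(a → f) → a = T → F = F
f ∨ a = F ∨ F = F
((a → f) → a) ∧ (f ∨ a) = F ∧ F = F
c → a = T → F = F
¬(c → a) = ¬F = T
(((a → f) → a) ∧ (f ∨ a)) → ¬(c → a) = F → T = T
b → a = F → F = T
a ∨ b = F ∨ F = F
¬(a ∨ b) = ¬F = T
c → ¬(a ∨ b) = T → T = T
¬(c → ¬(a ∨ b)) = ¬T = F
f → b = F → F = T
c ∧ (f → b) = T ∧ T = T
¬(c → ¬(a ∨ b)) ∧ (c ∧ (f → b)) = F ∧ T = F
(b → a) ∨ (¬(c → ¬(a ∨ b)) ∧ (c ∧ (f → b))) = T ∨ F = T
c → ((b → a) ∨ (¬(c → ¬(a ∨ b)) ∧ (c ∧ (f → b)))) = T → T = T
((((a → f) → a) ∧ (f ∨ a)) → ¬(c → a)) → (c → ((b → a) ∨ (¬(c → ¬(a ∨ b)) ∧ (c ∧ (f → b))))) = T → T = T

T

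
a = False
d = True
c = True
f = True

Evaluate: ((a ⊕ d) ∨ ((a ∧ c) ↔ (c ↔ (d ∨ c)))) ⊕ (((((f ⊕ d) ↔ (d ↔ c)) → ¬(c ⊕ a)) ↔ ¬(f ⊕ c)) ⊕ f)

True

a ⊕ d = False ⊕ True = True
a ∧ c = False ∧ True = False
d ∨ c = True ∨ True = True
c ↔ (d ∨ c) = True ↔ True = True
(a ∧ c) ↔ (c ↔ (d ∨ c)) = False ↔ True = False
(a ⊕ d) ∨ ((a ∧ c) ↔ (c ↔ (d ∨ c))) = True ∨ False = True
f ⊕ d = True ⊕ True = False
d ↔ c = True ↔ True = True
(f ⊕ d) ↔ (d ↔ c) = False ↔ True = False
c ⊕ a = True ⊕ False = True
¬(c ⊕ a) = ¬True = False
((f ⊕ d) ↔ (d ↔ c)) → ¬(c ⊕ a) = False → False = True
f ⊕ c = True ⊕ True = False
¬(f ⊕ c) = ¬False = True
(((f ⊕ d) ↔ (d ↔ c)) → ¬(c ⊕ a)) ↔ ¬(f ⊕ c) = True ↔ True = True
((((f ⊕ d) ↔ (d ↔ c)) → ¬(c ⊕ a)) ↔ ¬(f ⊕ c)) ⊕ f = True ⊕ True = False
((a ⊕ d) ∨ ((a ∧ c) ↔ (c ↔ (d ∨ c)))) ⊕ (((((f ⊕ d) ↔ (d ↔ c)) → ¬(c ⊕ a)) ↔ ¬(f ⊕ c)) ⊕ f) = True ⊕ False = True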